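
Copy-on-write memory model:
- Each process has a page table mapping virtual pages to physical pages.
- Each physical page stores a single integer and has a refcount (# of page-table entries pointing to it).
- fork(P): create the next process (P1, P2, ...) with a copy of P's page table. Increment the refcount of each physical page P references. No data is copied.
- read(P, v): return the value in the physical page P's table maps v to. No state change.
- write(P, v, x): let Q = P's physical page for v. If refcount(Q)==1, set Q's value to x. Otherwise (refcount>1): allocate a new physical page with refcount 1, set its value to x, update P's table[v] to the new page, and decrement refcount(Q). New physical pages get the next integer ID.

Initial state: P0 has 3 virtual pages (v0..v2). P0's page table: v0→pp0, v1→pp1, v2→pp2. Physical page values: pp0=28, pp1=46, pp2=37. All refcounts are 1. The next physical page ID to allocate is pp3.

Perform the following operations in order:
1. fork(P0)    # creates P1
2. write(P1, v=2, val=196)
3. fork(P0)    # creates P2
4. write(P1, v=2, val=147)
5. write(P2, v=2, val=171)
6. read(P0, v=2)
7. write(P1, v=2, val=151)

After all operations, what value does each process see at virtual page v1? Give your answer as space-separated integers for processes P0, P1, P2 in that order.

Op 1: fork(P0) -> P1. 3 ppages; refcounts: pp0:2 pp1:2 pp2:2
Op 2: write(P1, v2, 196). refcount(pp2)=2>1 -> COPY to pp3. 4 ppages; refcounts: pp0:2 pp1:2 pp2:1 pp3:1
Op 3: fork(P0) -> P2. 4 ppages; refcounts: pp0:3 pp1:3 pp2:2 pp3:1
Op 4: write(P1, v2, 147). refcount(pp3)=1 -> write in place. 4 ppages; refcounts: pp0:3 pp1:3 pp2:2 pp3:1
Op 5: write(P2, v2, 171). refcount(pp2)=2>1 -> COPY to pp4. 5 ppages; refcounts: pp0:3 pp1:3 pp2:1 pp3:1 pp4:1
Op 6: read(P0, v2) -> 37. No state change.
Op 7: write(P1, v2, 151). refcount(pp3)=1 -> write in place. 5 ppages; refcounts: pp0:3 pp1:3 pp2:1 pp3:1 pp4:1
P0: v1 -> pp1 = 46
P1: v1 -> pp1 = 46
P2: v1 -> pp1 = 46

Answer: 46 46 46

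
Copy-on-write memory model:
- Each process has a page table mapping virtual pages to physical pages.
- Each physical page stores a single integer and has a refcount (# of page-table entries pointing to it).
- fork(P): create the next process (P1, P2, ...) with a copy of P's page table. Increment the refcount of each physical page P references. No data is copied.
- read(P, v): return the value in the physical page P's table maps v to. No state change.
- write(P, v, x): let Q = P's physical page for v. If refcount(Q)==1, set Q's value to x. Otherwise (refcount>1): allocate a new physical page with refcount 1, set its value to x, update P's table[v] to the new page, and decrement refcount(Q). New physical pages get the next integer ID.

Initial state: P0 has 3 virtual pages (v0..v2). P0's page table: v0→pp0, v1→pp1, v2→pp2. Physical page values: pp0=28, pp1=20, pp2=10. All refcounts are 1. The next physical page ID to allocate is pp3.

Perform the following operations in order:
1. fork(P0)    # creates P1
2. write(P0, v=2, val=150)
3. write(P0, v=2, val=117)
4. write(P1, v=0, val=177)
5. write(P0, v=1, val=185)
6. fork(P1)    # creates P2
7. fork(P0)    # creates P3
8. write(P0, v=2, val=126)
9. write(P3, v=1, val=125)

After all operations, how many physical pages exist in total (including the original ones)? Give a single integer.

Answer: 8

Derivation:
Op 1: fork(P0) -> P1. 3 ppages; refcounts: pp0:2 pp1:2 pp2:2
Op 2: write(P0, v2, 150). refcount(pp2)=2>1 -> COPY to pp3. 4 ppages; refcounts: pp0:2 pp1:2 pp2:1 pp3:1
Op 3: write(P0, v2, 117). refcount(pp3)=1 -> write in place. 4 ppages; refcounts: pp0:2 pp1:2 pp2:1 pp3:1
Op 4: write(P1, v0, 177). refcount(pp0)=2>1 -> COPY to pp4. 5 ppages; refcounts: pp0:1 pp1:2 pp2:1 pp3:1 pp4:1
Op 5: write(P0, v1, 185). refcount(pp1)=2>1 -> COPY to pp5. 6 ppages; refcounts: pp0:1 pp1:1 pp2:1 pp3:1 pp4:1 pp5:1
Op 6: fork(P1) -> P2. 6 ppages; refcounts: pp0:1 pp1:2 pp2:2 pp3:1 pp4:2 pp5:1
Op 7: fork(P0) -> P3. 6 ppages; refcounts: pp0:2 pp1:2 pp2:2 pp3:2 pp4:2 pp5:2
Op 8: write(P0, v2, 126). refcount(pp3)=2>1 -> COPY to pp6. 7 ppages; refcounts: pp0:2 pp1:2 pp2:2 pp3:1 pp4:2 pp5:2 pp6:1
Op 9: write(P3, v1, 125). refcount(pp5)=2>1 -> COPY to pp7. 8 ppages; refcounts: pp0:2 pp1:2 pp2:2 pp3:1 pp4:2 pp5:1 pp6:1 pp7:1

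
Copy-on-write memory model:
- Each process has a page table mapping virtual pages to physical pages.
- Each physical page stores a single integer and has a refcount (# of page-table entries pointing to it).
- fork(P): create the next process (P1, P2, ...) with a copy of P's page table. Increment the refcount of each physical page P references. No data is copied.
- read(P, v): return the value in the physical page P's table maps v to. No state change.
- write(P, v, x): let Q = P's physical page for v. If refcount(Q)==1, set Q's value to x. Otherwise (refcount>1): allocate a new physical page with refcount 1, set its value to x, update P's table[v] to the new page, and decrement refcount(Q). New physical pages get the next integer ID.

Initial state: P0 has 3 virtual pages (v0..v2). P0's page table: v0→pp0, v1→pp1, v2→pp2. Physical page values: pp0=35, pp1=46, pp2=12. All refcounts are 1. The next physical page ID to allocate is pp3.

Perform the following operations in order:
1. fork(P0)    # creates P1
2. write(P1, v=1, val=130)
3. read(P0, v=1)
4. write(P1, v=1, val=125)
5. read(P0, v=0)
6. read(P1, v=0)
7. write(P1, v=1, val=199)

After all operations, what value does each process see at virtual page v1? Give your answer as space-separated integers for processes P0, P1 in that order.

Answer: 46 199

Derivation:
Op 1: fork(P0) -> P1. 3 ppages; refcounts: pp0:2 pp1:2 pp2:2
Op 2: write(P1, v1, 130). refcount(pp1)=2>1 -> COPY to pp3. 4 ppages; refcounts: pp0:2 pp1:1 pp2:2 pp3:1
Op 3: read(P0, v1) -> 46. No state change.
Op 4: write(P1, v1, 125). refcount(pp3)=1 -> write in place. 4 ppages; refcounts: pp0:2 pp1:1 pp2:2 pp3:1
Op 5: read(P0, v0) -> 35. No state change.
Op 6: read(P1, v0) -> 35. No state change.
Op 7: write(P1, v1, 199). refcount(pp3)=1 -> write in place. 4 ppages; refcounts: pp0:2 pp1:1 pp2:2 pp3:1
P0: v1 -> pp1 = 46
P1: v1 -> pp3 = 199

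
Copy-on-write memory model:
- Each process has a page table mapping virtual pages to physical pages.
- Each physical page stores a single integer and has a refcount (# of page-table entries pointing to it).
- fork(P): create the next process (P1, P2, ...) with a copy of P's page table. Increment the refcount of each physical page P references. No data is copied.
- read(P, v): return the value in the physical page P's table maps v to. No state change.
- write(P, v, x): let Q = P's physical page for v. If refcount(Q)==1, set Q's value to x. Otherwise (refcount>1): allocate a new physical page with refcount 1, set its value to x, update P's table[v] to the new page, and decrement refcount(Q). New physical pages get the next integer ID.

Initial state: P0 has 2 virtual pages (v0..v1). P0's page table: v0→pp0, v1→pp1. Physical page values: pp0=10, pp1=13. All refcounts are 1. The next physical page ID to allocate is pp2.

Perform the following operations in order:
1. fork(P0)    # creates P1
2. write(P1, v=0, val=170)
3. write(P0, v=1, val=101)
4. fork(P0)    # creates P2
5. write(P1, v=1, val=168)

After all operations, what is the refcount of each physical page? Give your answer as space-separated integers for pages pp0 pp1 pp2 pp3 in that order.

Op 1: fork(P0) -> P1. 2 ppages; refcounts: pp0:2 pp1:2
Op 2: write(P1, v0, 170). refcount(pp0)=2>1 -> COPY to pp2. 3 ppages; refcounts: pp0:1 pp1:2 pp2:1
Op 3: write(P0, v1, 101). refcount(pp1)=2>1 -> COPY to pp3. 4 ppages; refcounts: pp0:1 pp1:1 pp2:1 pp3:1
Op 4: fork(P0) -> P2. 4 ppages; refcounts: pp0:2 pp1:1 pp2:1 pp3:2
Op 5: write(P1, v1, 168). refcount(pp1)=1 -> write in place. 4 ppages; refcounts: pp0:2 pp1:1 pp2:1 pp3:2

Answer: 2 1 1 2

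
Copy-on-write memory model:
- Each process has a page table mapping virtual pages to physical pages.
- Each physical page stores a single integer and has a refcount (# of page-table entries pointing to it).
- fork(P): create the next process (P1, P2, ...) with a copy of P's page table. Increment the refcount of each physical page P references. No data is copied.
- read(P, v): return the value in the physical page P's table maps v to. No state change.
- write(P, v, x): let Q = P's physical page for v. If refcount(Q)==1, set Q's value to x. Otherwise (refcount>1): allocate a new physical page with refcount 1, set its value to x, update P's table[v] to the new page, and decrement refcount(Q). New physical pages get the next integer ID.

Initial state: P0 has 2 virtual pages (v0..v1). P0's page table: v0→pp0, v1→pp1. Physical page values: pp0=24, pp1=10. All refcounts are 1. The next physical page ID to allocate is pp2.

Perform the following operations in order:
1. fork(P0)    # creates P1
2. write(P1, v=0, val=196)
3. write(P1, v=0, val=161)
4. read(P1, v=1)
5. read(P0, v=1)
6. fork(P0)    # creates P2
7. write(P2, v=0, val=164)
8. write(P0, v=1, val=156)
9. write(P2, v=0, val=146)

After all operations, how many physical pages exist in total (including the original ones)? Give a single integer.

Answer: 5

Derivation:
Op 1: fork(P0) -> P1. 2 ppages; refcounts: pp0:2 pp1:2
Op 2: write(P1, v0, 196). refcount(pp0)=2>1 -> COPY to pp2. 3 ppages; refcounts: pp0:1 pp1:2 pp2:1
Op 3: write(P1, v0, 161). refcount(pp2)=1 -> write in place. 3 ppages; refcounts: pp0:1 pp1:2 pp2:1
Op 4: read(P1, v1) -> 10. No state change.
Op 5: read(P0, v1) -> 10. No state change.
Op 6: fork(P0) -> P2. 3 ppages; refcounts: pp0:2 pp1:3 pp2:1
Op 7: write(P2, v0, 164). refcount(pp0)=2>1 -> COPY to pp3. 4 ppages; refcounts: pp0:1 pp1:3 pp2:1 pp3:1
Op 8: write(P0, v1, 156). refcount(pp1)=3>1 -> COPY to pp4. 5 ppages; refcounts: pp0:1 pp1:2 pp2:1 pp3:1 pp4:1
Op 9: write(P2, v0, 146). refcount(pp3)=1 -> write in place. 5 ppages; refcounts: pp0:1 pp1:2 pp2:1 pp3:1 pp4:1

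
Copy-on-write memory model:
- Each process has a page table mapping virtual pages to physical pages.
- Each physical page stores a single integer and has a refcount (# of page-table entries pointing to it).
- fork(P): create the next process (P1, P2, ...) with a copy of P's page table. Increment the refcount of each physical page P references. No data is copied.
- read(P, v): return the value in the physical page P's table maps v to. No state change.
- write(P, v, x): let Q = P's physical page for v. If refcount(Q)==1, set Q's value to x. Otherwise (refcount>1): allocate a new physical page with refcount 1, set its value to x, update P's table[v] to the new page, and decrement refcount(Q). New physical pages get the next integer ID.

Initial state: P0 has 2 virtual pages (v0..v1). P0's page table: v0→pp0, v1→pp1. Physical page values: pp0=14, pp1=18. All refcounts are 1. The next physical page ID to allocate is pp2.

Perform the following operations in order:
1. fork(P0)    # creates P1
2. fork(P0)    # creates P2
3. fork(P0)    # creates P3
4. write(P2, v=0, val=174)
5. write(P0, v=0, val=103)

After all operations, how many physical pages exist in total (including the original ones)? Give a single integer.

Op 1: fork(P0) -> P1. 2 ppages; refcounts: pp0:2 pp1:2
Op 2: fork(P0) -> P2. 2 ppages; refcounts: pp0:3 pp1:3
Op 3: fork(P0) -> P3. 2 ppages; refcounts: pp0:4 pp1:4
Op 4: write(P2, v0, 174). refcount(pp0)=4>1 -> COPY to pp2. 3 ppages; refcounts: pp0:3 pp1:4 pp2:1
Op 5: write(P0, v0, 103). refcount(pp0)=3>1 -> COPY to pp3. 4 ppages; refcounts: pp0:2 pp1:4 pp2:1 pp3:1

Answer: 4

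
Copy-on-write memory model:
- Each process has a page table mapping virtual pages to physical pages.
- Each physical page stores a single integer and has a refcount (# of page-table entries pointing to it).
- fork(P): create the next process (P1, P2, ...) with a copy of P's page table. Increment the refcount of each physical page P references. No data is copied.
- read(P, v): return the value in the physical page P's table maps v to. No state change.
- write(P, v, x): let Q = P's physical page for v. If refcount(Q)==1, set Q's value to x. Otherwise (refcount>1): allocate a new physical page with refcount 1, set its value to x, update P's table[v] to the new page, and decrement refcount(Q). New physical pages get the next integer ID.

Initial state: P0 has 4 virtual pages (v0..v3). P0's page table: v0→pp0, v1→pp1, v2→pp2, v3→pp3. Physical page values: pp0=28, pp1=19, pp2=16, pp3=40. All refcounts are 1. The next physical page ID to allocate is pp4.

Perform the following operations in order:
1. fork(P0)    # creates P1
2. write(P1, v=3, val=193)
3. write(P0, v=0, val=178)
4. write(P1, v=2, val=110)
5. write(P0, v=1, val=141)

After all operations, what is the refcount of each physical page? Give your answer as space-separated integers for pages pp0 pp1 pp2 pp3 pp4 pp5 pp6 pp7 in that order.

Op 1: fork(P0) -> P1. 4 ppages; refcounts: pp0:2 pp1:2 pp2:2 pp3:2
Op 2: write(P1, v3, 193). refcount(pp3)=2>1 -> COPY to pp4. 5 ppages; refcounts: pp0:2 pp1:2 pp2:2 pp3:1 pp4:1
Op 3: write(P0, v0, 178). refcount(pp0)=2>1 -> COPY to pp5. 6 ppages; refcounts: pp0:1 pp1:2 pp2:2 pp3:1 pp4:1 pp5:1
Op 4: write(P1, v2, 110). refcount(pp2)=2>1 -> COPY to pp6. 7 ppages; refcounts: pp0:1 pp1:2 pp2:1 pp3:1 pp4:1 pp5:1 pp6:1
Op 5: write(P0, v1, 141). refcount(pp1)=2>1 -> COPY to pp7. 8 ppages; refcounts: pp0:1 pp1:1 pp2:1 pp3:1 pp4:1 pp5:1 pp6:1 pp7:1

Answer: 1 1 1 1 1 1 1 1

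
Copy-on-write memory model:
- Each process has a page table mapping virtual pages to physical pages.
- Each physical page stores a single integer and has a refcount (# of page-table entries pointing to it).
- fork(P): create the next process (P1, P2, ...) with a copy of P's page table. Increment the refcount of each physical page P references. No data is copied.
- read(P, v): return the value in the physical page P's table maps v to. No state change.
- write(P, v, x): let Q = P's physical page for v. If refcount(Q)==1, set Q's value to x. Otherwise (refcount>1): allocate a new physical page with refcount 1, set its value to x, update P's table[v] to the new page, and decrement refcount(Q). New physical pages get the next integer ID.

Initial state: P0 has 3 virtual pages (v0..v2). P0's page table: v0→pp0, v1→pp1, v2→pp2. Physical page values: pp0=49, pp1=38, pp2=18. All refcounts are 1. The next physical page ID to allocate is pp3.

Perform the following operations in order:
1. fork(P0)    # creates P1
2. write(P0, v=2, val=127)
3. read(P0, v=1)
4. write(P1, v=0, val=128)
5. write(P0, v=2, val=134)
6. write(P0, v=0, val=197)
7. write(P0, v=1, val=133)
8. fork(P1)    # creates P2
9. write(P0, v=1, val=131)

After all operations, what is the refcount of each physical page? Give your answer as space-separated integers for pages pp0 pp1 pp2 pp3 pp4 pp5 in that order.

Answer: 1 2 2 1 2 1

Derivation:
Op 1: fork(P0) -> P1. 3 ppages; refcounts: pp0:2 pp1:2 pp2:2
Op 2: write(P0, v2, 127). refcount(pp2)=2>1 -> COPY to pp3. 4 ppages; refcounts: pp0:2 pp1:2 pp2:1 pp3:1
Op 3: read(P0, v1) -> 38. No state change.
Op 4: write(P1, v0, 128). refcount(pp0)=2>1 -> COPY to pp4. 5 ppages; refcounts: pp0:1 pp1:2 pp2:1 pp3:1 pp4:1
Op 5: write(P0, v2, 134). refcount(pp3)=1 -> write in place. 5 ppages; refcounts: pp0:1 pp1:2 pp2:1 pp3:1 pp4:1
Op 6: write(P0, v0, 197). refcount(pp0)=1 -> write in place. 5 ppages; refcounts: pp0:1 pp1:2 pp2:1 pp3:1 pp4:1
Op 7: write(P0, v1, 133). refcount(pp1)=2>1 -> COPY to pp5. 6 ppages; refcounts: pp0:1 pp1:1 pp2:1 pp3:1 pp4:1 pp5:1
Op 8: fork(P1) -> P2. 6 ppages; refcounts: pp0:1 pp1:2 pp2:2 pp3:1 pp4:2 pp5:1
Op 9: write(P0, v1, 131). refcount(pp5)=1 -> write in place. 6 ppages; refcounts: pp0:1 pp1:2 pp2:2 pp3:1 pp4:2 pp5:1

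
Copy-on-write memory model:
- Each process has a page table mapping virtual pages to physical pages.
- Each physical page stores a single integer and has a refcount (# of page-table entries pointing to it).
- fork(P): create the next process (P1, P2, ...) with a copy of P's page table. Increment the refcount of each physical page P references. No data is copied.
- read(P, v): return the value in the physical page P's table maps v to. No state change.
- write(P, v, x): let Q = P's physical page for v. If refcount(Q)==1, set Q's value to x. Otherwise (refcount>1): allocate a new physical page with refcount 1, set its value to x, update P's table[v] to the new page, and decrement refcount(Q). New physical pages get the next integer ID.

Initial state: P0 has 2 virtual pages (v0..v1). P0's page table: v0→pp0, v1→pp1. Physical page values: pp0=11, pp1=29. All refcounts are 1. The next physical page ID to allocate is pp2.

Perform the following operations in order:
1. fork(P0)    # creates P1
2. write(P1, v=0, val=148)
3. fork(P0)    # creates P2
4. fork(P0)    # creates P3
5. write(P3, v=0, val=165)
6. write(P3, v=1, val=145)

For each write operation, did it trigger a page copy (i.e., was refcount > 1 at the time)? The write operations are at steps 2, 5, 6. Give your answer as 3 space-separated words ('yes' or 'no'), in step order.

Op 1: fork(P0) -> P1. 2 ppages; refcounts: pp0:2 pp1:2
Op 2: write(P1, v0, 148). refcount(pp0)=2>1 -> COPY to pp2. 3 ppages; refcounts: pp0:1 pp1:2 pp2:1
Op 3: fork(P0) -> P2. 3 ppages; refcounts: pp0:2 pp1:3 pp2:1
Op 4: fork(P0) -> P3. 3 ppages; refcounts: pp0:3 pp1:4 pp2:1
Op 5: write(P3, v0, 165). refcount(pp0)=3>1 -> COPY to pp3. 4 ppages; refcounts: pp0:2 pp1:4 pp2:1 pp3:1
Op 6: write(P3, v1, 145). refcount(pp1)=4>1 -> COPY to pp4. 5 ppages; refcounts: pp0:2 pp1:3 pp2:1 pp3:1 pp4:1

yes yes yes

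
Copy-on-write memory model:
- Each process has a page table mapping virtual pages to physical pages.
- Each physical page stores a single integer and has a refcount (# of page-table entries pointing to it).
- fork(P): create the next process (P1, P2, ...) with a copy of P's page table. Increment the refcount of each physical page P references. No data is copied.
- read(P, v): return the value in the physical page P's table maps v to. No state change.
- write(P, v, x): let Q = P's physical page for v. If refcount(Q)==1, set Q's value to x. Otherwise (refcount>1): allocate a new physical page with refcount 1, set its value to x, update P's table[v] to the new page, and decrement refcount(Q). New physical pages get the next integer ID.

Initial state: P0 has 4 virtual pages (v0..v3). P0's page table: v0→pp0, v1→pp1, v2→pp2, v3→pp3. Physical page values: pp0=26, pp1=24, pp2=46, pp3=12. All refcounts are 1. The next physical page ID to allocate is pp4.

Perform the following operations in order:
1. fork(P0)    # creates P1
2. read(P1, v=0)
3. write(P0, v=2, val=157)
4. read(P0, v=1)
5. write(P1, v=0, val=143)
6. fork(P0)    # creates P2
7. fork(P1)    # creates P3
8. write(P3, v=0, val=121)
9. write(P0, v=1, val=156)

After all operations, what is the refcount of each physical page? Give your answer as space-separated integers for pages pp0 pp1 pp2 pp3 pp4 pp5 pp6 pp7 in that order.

Op 1: fork(P0) -> P1. 4 ppages; refcounts: pp0:2 pp1:2 pp2:2 pp3:2
Op 2: read(P1, v0) -> 26. No state change.
Op 3: write(P0, v2, 157). refcount(pp2)=2>1 -> COPY to pp4. 5 ppages; refcounts: pp0:2 pp1:2 pp2:1 pp3:2 pp4:1
Op 4: read(P0, v1) -> 24. No state change.
Op 5: write(P1, v0, 143). refcount(pp0)=2>1 -> COPY to pp5. 6 ppages; refcounts: pp0:1 pp1:2 pp2:1 pp3:2 pp4:1 pp5:1
Op 6: fork(P0) -> P2. 6 ppages; refcounts: pp0:2 pp1:3 pp2:1 pp3:3 pp4:2 pp5:1
Op 7: fork(P1) -> P3. 6 ppages; refcounts: pp0:2 pp1:4 pp2:2 pp3:4 pp4:2 pp5:2
Op 8: write(P3, v0, 121). refcount(pp5)=2>1 -> COPY to pp6. 7 ppages; refcounts: pp0:2 pp1:4 pp2:2 pp3:4 pp4:2 pp5:1 pp6:1
Op 9: write(P0, v1, 156). refcount(pp1)=4>1 -> COPY to pp7. 8 ppages; refcounts: pp0:2 pp1:3 pp2:2 pp3:4 pp4:2 pp5:1 pp6:1 pp7:1

Answer: 2 3 2 4 2 1 1 1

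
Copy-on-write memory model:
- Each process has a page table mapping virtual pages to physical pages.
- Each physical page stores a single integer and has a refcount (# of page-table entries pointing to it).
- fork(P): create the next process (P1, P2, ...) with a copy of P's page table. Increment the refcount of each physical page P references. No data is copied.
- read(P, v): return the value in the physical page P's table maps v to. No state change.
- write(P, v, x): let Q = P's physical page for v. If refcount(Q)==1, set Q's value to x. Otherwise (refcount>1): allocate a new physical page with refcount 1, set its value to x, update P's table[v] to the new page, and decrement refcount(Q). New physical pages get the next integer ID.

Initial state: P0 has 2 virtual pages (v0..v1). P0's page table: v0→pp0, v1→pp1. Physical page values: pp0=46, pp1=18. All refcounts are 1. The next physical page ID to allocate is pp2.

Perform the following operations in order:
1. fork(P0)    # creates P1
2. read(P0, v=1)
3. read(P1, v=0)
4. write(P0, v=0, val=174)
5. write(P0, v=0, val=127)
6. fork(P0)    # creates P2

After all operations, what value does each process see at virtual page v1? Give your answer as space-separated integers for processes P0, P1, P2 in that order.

Answer: 18 18 18

Derivation:
Op 1: fork(P0) -> P1. 2 ppages; refcounts: pp0:2 pp1:2
Op 2: read(P0, v1) -> 18. No state change.
Op 3: read(P1, v0) -> 46. No state change.
Op 4: write(P0, v0, 174). refcount(pp0)=2>1 -> COPY to pp2. 3 ppages; refcounts: pp0:1 pp1:2 pp2:1
Op 5: write(P0, v0, 127). refcount(pp2)=1 -> write in place. 3 ppages; refcounts: pp0:1 pp1:2 pp2:1
Op 6: fork(P0) -> P2. 3 ppages; refcounts: pp0:1 pp1:3 pp2:2
P0: v1 -> pp1 = 18
P1: v1 -> pp1 = 18
P2: v1 -> pp1 = 18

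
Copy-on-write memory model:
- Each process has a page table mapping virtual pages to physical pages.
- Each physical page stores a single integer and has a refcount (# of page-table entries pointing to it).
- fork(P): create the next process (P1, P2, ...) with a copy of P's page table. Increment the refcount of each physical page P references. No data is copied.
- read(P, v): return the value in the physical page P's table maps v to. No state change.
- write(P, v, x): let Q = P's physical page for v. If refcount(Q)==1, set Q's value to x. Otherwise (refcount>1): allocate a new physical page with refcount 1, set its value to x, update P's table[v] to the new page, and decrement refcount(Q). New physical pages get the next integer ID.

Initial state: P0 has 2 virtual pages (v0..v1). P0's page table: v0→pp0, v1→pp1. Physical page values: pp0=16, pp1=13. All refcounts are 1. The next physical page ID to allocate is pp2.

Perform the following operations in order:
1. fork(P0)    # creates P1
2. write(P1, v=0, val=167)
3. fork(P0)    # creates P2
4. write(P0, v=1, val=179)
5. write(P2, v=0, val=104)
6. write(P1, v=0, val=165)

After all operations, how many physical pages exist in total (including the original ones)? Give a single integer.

Answer: 5

Derivation:
Op 1: fork(P0) -> P1. 2 ppages; refcounts: pp0:2 pp1:2
Op 2: write(P1, v0, 167). refcount(pp0)=2>1 -> COPY to pp2. 3 ppages; refcounts: pp0:1 pp1:2 pp2:1
Op 3: fork(P0) -> P2. 3 ppages; refcounts: pp0:2 pp1:3 pp2:1
Op 4: write(P0, v1, 179). refcount(pp1)=3>1 -> COPY to pp3. 4 ppages; refcounts: pp0:2 pp1:2 pp2:1 pp3:1
Op 5: write(P2, v0, 104). refcount(pp0)=2>1 -> COPY to pp4. 5 ppages; refcounts: pp0:1 pp1:2 pp2:1 pp3:1 pp4:1
Op 6: write(P1, v0, 165). refcount(pp2)=1 -> write in place. 5 ppages; refcounts: pp0:1 pp1:2 pp2:1 pp3:1 pp4:1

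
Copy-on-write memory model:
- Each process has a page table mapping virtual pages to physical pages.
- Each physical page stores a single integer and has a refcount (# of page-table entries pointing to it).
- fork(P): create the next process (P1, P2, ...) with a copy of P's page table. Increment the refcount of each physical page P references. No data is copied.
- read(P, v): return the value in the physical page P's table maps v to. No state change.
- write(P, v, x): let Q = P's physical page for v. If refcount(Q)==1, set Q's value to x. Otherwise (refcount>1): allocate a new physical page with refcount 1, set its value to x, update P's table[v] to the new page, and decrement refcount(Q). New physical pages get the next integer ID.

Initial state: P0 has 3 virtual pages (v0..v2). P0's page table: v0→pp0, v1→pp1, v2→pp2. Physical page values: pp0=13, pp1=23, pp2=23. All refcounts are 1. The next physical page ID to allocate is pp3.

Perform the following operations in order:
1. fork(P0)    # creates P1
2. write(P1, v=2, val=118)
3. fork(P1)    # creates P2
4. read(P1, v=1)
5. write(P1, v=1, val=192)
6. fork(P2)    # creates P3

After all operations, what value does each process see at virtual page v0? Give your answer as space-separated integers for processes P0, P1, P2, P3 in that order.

Op 1: fork(P0) -> P1. 3 ppages; refcounts: pp0:2 pp1:2 pp2:2
Op 2: write(P1, v2, 118). refcount(pp2)=2>1 -> COPY to pp3. 4 ppages; refcounts: pp0:2 pp1:2 pp2:1 pp3:1
Op 3: fork(P1) -> P2. 4 ppages; refcounts: pp0:3 pp1:3 pp2:1 pp3:2
Op 4: read(P1, v1) -> 23. No state change.
Op 5: write(P1, v1, 192). refcount(pp1)=3>1 -> COPY to pp4. 5 ppages; refcounts: pp0:3 pp1:2 pp2:1 pp3:2 pp4:1
Op 6: fork(P2) -> P3. 5 ppages; refcounts: pp0:4 pp1:3 pp2:1 pp3:3 pp4:1
P0: v0 -> pp0 = 13
P1: v0 -> pp0 = 13
P2: v0 -> pp0 = 13
P3: v0 -> pp0 = 13

Answer: 13 13 13 13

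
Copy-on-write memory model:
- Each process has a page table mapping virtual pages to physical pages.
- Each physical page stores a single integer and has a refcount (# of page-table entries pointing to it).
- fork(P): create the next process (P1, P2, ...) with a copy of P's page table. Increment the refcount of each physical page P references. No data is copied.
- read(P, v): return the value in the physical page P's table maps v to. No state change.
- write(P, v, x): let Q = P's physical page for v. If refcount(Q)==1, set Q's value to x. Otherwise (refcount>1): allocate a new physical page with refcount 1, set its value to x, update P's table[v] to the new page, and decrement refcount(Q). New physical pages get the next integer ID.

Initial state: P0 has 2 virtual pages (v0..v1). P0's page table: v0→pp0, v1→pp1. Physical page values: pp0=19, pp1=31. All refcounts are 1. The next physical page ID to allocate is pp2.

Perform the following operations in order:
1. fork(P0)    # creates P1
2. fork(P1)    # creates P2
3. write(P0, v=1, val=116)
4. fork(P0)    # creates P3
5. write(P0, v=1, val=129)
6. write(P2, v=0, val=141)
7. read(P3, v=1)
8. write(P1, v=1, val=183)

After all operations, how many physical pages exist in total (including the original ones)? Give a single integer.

Op 1: fork(P0) -> P1. 2 ppages; refcounts: pp0:2 pp1:2
Op 2: fork(P1) -> P2. 2 ppages; refcounts: pp0:3 pp1:3
Op 3: write(P0, v1, 116). refcount(pp1)=3>1 -> COPY to pp2. 3 ppages; refcounts: pp0:3 pp1:2 pp2:1
Op 4: fork(P0) -> P3. 3 ppages; refcounts: pp0:4 pp1:2 pp2:2
Op 5: write(P0, v1, 129). refcount(pp2)=2>1 -> COPY to pp3. 4 ppages; refcounts: pp0:4 pp1:2 pp2:1 pp3:1
Op 6: write(P2, v0, 141). refcount(pp0)=4>1 -> COPY to pp4. 5 ppages; refcounts: pp0:3 pp1:2 pp2:1 pp3:1 pp4:1
Op 7: read(P3, v1) -> 116. No state change.
Op 8: write(P1, v1, 183). refcount(pp1)=2>1 -> COPY to pp5. 6 ppages; refcounts: pp0:3 pp1:1 pp2:1 pp3:1 pp4:1 pp5:1

Answer: 6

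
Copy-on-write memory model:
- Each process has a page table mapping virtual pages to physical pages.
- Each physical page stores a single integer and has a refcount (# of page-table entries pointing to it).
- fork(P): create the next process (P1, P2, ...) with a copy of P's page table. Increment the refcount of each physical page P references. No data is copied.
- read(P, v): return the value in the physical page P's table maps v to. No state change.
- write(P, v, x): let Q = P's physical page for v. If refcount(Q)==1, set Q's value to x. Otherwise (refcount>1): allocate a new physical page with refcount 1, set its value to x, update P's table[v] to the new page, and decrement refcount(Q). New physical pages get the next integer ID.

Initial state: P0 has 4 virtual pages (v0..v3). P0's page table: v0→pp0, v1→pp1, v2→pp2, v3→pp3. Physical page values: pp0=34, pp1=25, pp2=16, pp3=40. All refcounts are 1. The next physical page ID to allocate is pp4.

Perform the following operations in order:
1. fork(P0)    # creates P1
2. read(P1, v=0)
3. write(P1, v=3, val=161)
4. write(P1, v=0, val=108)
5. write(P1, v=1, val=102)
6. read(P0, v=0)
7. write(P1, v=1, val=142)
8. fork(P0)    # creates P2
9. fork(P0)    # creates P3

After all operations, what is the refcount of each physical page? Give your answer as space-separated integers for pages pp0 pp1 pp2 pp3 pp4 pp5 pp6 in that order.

Op 1: fork(P0) -> P1. 4 ppages; refcounts: pp0:2 pp1:2 pp2:2 pp3:2
Op 2: read(P1, v0) -> 34. No state change.
Op 3: write(P1, v3, 161). refcount(pp3)=2>1 -> COPY to pp4. 5 ppages; refcounts: pp0:2 pp1:2 pp2:2 pp3:1 pp4:1
Op 4: write(P1, v0, 108). refcount(pp0)=2>1 -> COPY to pp5. 6 ppages; refcounts: pp0:1 pp1:2 pp2:2 pp3:1 pp4:1 pp5:1
Op 5: write(P1, v1, 102). refcount(pp1)=2>1 -> COPY to pp6. 7 ppages; refcounts: pp0:1 pp1:1 pp2:2 pp3:1 pp4:1 pp5:1 pp6:1
Op 6: read(P0, v0) -> 34. No state change.
Op 7: write(P1, v1, 142). refcount(pp6)=1 -> write in place. 7 ppages; refcounts: pp0:1 pp1:1 pp2:2 pp3:1 pp4:1 pp5:1 pp6:1
Op 8: fork(P0) -> P2. 7 ppages; refcounts: pp0:2 pp1:2 pp2:3 pp3:2 pp4:1 pp5:1 pp6:1
Op 9: fork(P0) -> P3. 7 ppages; refcounts: pp0:3 pp1:3 pp2:4 pp3:3 pp4:1 pp5:1 pp6:1

Answer: 3 3 4 3 1 1 1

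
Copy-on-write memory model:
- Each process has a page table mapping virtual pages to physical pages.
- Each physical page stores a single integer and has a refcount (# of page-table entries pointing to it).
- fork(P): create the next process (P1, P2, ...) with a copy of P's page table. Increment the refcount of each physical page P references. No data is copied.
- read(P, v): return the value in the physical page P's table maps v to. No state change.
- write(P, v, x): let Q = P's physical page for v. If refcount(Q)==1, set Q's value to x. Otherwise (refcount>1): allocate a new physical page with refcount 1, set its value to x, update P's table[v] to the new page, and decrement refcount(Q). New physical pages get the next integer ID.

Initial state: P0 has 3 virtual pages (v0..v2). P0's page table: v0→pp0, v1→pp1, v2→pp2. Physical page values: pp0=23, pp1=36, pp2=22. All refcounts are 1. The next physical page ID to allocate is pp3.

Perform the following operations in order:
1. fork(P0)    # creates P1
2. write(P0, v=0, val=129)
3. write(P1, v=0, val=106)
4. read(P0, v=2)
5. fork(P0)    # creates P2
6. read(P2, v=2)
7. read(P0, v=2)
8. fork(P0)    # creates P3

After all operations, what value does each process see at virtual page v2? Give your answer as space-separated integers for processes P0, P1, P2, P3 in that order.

Answer: 22 22 22 22

Derivation:
Op 1: fork(P0) -> P1. 3 ppages; refcounts: pp0:2 pp1:2 pp2:2
Op 2: write(P0, v0, 129). refcount(pp0)=2>1 -> COPY to pp3. 4 ppages; refcounts: pp0:1 pp1:2 pp2:2 pp3:1
Op 3: write(P1, v0, 106). refcount(pp0)=1 -> write in place. 4 ppages; refcounts: pp0:1 pp1:2 pp2:2 pp3:1
Op 4: read(P0, v2) -> 22. No state change.
Op 5: fork(P0) -> P2. 4 ppages; refcounts: pp0:1 pp1:3 pp2:3 pp3:2
Op 6: read(P2, v2) -> 22. No state change.
Op 7: read(P0, v2) -> 22. No state change.
Op 8: fork(P0) -> P3. 4 ppages; refcounts: pp0:1 pp1:4 pp2:4 pp3:3
P0: v2 -> pp2 = 22
P1: v2 -> pp2 = 22
P2: v2 -> pp2 = 22
P3: v2 -> pp2 = 22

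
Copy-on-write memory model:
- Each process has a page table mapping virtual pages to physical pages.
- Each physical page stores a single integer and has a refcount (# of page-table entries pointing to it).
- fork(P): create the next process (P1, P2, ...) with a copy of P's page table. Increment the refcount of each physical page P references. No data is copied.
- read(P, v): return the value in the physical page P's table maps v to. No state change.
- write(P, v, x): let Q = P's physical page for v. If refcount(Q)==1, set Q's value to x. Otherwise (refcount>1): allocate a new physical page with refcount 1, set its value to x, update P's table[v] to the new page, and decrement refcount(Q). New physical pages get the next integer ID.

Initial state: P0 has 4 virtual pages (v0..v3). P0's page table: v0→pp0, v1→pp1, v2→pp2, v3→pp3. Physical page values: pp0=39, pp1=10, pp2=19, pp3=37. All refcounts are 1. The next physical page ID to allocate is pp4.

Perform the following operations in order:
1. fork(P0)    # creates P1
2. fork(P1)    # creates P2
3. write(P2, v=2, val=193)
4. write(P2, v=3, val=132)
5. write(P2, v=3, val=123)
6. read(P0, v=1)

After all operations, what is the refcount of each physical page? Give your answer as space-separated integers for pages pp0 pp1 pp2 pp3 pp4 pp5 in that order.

Op 1: fork(P0) -> P1. 4 ppages; refcounts: pp0:2 pp1:2 pp2:2 pp3:2
Op 2: fork(P1) -> P2. 4 ppages; refcounts: pp0:3 pp1:3 pp2:3 pp3:3
Op 3: write(P2, v2, 193). refcount(pp2)=3>1 -> COPY to pp4. 5 ppages; refcounts: pp0:3 pp1:3 pp2:2 pp3:3 pp4:1
Op 4: write(P2, v3, 132). refcount(pp3)=3>1 -> COPY to pp5. 6 ppages; refcounts: pp0:3 pp1:3 pp2:2 pp3:2 pp4:1 pp5:1
Op 5: write(P2, v3, 123). refcount(pp5)=1 -> write in place. 6 ppages; refcounts: pp0:3 pp1:3 pp2:2 pp3:2 pp4:1 pp5:1
Op 6: read(P0, v1) -> 10. No state change.

Answer: 3 3 2 2 1 1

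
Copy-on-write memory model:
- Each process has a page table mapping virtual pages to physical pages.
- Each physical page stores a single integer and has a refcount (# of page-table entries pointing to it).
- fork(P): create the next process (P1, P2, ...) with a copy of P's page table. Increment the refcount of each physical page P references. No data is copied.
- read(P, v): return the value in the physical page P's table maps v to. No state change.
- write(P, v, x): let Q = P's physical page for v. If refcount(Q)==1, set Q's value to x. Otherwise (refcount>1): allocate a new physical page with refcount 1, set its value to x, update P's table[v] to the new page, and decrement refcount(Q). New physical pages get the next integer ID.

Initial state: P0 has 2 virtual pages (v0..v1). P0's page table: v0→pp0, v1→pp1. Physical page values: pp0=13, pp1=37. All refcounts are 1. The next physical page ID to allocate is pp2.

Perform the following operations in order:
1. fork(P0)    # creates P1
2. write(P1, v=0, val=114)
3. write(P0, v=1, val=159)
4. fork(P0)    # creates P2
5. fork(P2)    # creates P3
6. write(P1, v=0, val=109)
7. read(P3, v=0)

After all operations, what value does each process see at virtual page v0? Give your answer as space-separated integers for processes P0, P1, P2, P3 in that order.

Op 1: fork(P0) -> P1. 2 ppages; refcounts: pp0:2 pp1:2
Op 2: write(P1, v0, 114). refcount(pp0)=2>1 -> COPY to pp2. 3 ppages; refcounts: pp0:1 pp1:2 pp2:1
Op 3: write(P0, v1, 159). refcount(pp1)=2>1 -> COPY to pp3. 4 ppages; refcounts: pp0:1 pp1:1 pp2:1 pp3:1
Op 4: fork(P0) -> P2. 4 ppages; refcounts: pp0:2 pp1:1 pp2:1 pp3:2
Op 5: fork(P2) -> P3. 4 ppages; refcounts: pp0:3 pp1:1 pp2:1 pp3:3
Op 6: write(P1, v0, 109). refcount(pp2)=1 -> write in place. 4 ppages; refcounts: pp0:3 pp1:1 pp2:1 pp3:3
Op 7: read(P3, v0) -> 13. No state change.
P0: v0 -> pp0 = 13
P1: v0 -> pp2 = 109
P2: v0 -> pp0 = 13
P3: v0 -> pp0 = 13

Answer: 13 109 13 13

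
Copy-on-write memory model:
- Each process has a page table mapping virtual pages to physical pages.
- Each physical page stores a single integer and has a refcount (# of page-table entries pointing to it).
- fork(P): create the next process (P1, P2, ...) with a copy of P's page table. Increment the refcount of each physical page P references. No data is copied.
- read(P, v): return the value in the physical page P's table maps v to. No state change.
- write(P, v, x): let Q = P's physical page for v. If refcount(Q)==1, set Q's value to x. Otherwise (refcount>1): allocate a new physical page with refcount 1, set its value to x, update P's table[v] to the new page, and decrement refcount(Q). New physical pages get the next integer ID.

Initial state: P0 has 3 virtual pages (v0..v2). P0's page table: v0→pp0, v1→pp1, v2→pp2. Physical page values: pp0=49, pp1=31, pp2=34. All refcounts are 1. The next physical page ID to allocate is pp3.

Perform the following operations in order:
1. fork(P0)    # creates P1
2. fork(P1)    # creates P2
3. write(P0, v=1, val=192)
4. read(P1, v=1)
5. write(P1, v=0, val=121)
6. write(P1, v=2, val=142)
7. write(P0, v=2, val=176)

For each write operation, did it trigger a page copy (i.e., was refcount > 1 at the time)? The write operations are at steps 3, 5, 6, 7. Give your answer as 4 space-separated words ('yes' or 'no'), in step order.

Op 1: fork(P0) -> P1. 3 ppages; refcounts: pp0:2 pp1:2 pp2:2
Op 2: fork(P1) -> P2. 3 ppages; refcounts: pp0:3 pp1:3 pp2:3
Op 3: write(P0, v1, 192). refcount(pp1)=3>1 -> COPY to pp3. 4 ppages; refcounts: pp0:3 pp1:2 pp2:3 pp3:1
Op 4: read(P1, v1) -> 31. No state change.
Op 5: write(P1, v0, 121). refcount(pp0)=3>1 -> COPY to pp4. 5 ppages; refcounts: pp0:2 pp1:2 pp2:3 pp3:1 pp4:1
Op 6: write(P1, v2, 142). refcount(pp2)=3>1 -> COPY to pp5. 6 ppages; refcounts: pp0:2 pp1:2 pp2:2 pp3:1 pp4:1 pp5:1
Op 7: write(P0, v2, 176). refcount(pp2)=2>1 -> COPY to pp6. 7 ppages; refcounts: pp0:2 pp1:2 pp2:1 pp3:1 pp4:1 pp5:1 pp6:1

yes yes yes yes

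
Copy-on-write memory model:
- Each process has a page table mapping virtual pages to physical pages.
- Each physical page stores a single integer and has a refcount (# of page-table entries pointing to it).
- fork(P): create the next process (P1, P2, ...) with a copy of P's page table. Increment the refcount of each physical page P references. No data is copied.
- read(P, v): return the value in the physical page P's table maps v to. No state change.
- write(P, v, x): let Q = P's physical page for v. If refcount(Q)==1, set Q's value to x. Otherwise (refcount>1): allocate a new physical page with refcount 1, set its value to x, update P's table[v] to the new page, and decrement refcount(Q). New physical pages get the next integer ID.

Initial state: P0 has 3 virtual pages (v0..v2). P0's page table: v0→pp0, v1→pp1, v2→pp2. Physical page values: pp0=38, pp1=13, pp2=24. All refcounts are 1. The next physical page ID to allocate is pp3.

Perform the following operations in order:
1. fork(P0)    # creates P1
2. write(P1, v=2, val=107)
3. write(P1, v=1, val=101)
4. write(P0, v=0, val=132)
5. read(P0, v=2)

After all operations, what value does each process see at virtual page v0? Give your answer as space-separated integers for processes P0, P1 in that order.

Op 1: fork(P0) -> P1. 3 ppages; refcounts: pp0:2 pp1:2 pp2:2
Op 2: write(P1, v2, 107). refcount(pp2)=2>1 -> COPY to pp3. 4 ppages; refcounts: pp0:2 pp1:2 pp2:1 pp3:1
Op 3: write(P1, v1, 101). refcount(pp1)=2>1 -> COPY to pp4. 5 ppages; refcounts: pp0:2 pp1:1 pp2:1 pp3:1 pp4:1
Op 4: write(P0, v0, 132). refcount(pp0)=2>1 -> COPY to pp5. 6 ppages; refcounts: pp0:1 pp1:1 pp2:1 pp3:1 pp4:1 pp5:1
Op 5: read(P0, v2) -> 24. No state change.
P0: v0 -> pp5 = 132
P1: v0 -> pp0 = 38

Answer: 132 38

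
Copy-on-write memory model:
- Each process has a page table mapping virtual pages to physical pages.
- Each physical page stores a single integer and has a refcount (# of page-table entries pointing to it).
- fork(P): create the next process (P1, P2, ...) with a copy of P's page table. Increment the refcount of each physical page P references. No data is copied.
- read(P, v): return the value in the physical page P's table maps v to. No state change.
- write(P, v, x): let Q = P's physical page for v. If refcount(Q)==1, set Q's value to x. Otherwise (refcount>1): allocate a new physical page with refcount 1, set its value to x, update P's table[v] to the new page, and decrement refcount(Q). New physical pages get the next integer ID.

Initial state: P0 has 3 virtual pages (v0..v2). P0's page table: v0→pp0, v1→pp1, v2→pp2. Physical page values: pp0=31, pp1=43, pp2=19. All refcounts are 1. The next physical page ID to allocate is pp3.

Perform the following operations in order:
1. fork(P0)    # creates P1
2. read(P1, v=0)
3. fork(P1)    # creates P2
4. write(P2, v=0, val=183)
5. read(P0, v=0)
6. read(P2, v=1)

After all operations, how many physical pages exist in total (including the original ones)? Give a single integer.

Answer: 4

Derivation:
Op 1: fork(P0) -> P1. 3 ppages; refcounts: pp0:2 pp1:2 pp2:2
Op 2: read(P1, v0) -> 31. No state change.
Op 3: fork(P1) -> P2. 3 ppages; refcounts: pp0:3 pp1:3 pp2:3
Op 4: write(P2, v0, 183). refcount(pp0)=3>1 -> COPY to pp3. 4 ppages; refcounts: pp0:2 pp1:3 pp2:3 pp3:1
Op 5: read(P0, v0) -> 31. No state change.
Op 6: read(P2, v1) -> 43. No state change.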